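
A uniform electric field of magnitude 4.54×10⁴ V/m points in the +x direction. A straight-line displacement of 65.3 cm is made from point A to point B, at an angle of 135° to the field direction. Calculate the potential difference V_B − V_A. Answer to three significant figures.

2.10×10⁴ V

Only the component of displacement along E changes the potential: ΔV = −E·d·cosθ.
ΔV = −(4.54×10⁴ V/m)(0.653 m)cos135° = 2.10×10⁴ V.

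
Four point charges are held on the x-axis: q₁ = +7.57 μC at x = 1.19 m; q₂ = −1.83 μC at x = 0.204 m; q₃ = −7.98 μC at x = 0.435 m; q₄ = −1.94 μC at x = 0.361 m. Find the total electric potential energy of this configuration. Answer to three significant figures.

1.65 J

The assembly work is the sum of pairwise potential energies, U = Σ_{i<j} kqᵢqⱼ/rᵢⱼ.
Pair separations: r₁₂ = 0.986 m, r₁₃ = 0.755 m, r₁₄ = 0.829 m, r₂₃ = 0.231 m, r₂₄ = 0.157 m, r₃₄ = 0.0740 m.
Summing all 6 pair terms gives U = 1.65 J.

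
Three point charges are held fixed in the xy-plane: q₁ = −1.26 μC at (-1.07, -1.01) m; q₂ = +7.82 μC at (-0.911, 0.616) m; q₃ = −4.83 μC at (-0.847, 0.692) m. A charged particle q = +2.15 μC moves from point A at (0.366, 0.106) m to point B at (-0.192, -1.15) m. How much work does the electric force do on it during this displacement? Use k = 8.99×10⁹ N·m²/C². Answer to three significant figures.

0.0231 J

The work done by the electric force is W_field = −ΔU = −q(V_B − V_A) = q(V_A − V_B).
At A: distances to the source charges are 1.82 m, 1.38 m, 1.35 m; V_A = Σ kqᵢ/rᵢ = 1.27×10⁴ V.
At B: distances to the source charges are 0.889 m, 1.91 m, 1.95 m; V_B = Σ kqᵢ/rᵢ = 1920 V.
ΔV = V_B − V_A = -1.07×10⁴ V.
W_field = −qΔV = −(2.15×10⁻⁶ C)(-1.07×10⁴ V) = 0.0231 J.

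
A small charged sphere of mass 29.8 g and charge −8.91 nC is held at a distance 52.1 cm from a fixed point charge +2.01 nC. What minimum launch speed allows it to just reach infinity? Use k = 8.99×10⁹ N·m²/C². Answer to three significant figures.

To just escape, total mechanical energy must reach zero at infinity: ½mv²_min + U = 0, so ½mv²_min = −U = |kQq|/r.
|U| = |kQq|/r = (8.99×10⁹ N·m²/C²)(2.01×10⁻⁹)(8.91×10⁻⁹)/(0.521) = 3.09×10⁻⁷ J.
v_min = √(2|U|/m) = √(2·3.09×10⁻⁷/0.0298) = 4.55×10⁻³ m/s.

4.55×10⁻³ m/s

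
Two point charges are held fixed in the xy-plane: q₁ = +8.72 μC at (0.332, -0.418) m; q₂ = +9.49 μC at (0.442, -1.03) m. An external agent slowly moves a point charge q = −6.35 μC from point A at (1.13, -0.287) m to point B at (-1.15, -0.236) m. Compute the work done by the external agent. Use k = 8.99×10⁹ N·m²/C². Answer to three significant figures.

For quasistatic motion the external work equals the change in potential energy: W_ext = qΔV = q(V_B − V_A).
At A: distances to the source charges are 0.809 m, 1.01 m; V_A = Σ kqᵢ/rᵢ = 1.81×10⁵ V.
At B: distances to the source charges are 1.49 m, 1.78 m; V_B = Σ kqᵢ/rᵢ = 1.00×10⁵ V.
ΔV = V_B − V_A = -8.07×10⁴ V.
W_ext = qΔV = (-6.35×10⁻⁶ C)(-8.07×10⁴ V) = 0.513 J.

0.513 J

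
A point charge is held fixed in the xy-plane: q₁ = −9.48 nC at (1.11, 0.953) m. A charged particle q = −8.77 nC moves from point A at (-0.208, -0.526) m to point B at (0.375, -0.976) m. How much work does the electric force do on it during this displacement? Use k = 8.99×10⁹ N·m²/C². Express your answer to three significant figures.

The work done by the electric force is W_field = −ΔU = −q(V_B − V_A) = q(V_A − V_B).
At A: distance to the source charge is 1.98 m; V_A = kq₁/r = -43.0 V.
At B: distance to the source charge is 2.06 m; V_B = kq₁/r = -41.3 V.
ΔV = V_B − V_A = 1.73 V.
W_field = −qΔV = −(-8.77×10⁻⁹ C)(1.73 V) = 1.52×10⁻⁸ J.

1.52×10⁻⁸ J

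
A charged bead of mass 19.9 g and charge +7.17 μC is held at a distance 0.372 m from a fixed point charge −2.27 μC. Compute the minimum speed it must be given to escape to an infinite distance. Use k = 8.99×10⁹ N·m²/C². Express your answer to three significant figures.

To just escape, total mechanical energy must reach zero at infinity: ½mv²_min + U = 0, so ½mv²_min = −U = |kQq|/r.
|U| = |kQq|/r = (8.99×10⁹ N·m²/C²)(2.27×10⁻⁶)(7.17×10⁻⁶)/(0.372) = 0.393 J.
v_min = √(2|U|/m) = √(2·0.393/0.0199) = 6.29 m/s.

6.29 m/s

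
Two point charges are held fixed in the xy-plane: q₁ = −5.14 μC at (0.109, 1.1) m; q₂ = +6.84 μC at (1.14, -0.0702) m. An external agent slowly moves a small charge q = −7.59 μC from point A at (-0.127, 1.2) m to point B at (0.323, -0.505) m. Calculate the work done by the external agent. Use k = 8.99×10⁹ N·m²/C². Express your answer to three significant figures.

-1.40 J

For quasistatic motion the external work equals the change in potential energy: W_ext = qΔV = q(V_B − V_A).
At A: distances to the source charges are 0.256 m, 1.79 m; V_A = Σ kqᵢ/rᵢ = -1.46×10⁵ V.
At B: distances to the source charges are 1.62 m, 0.925 m; V_B = Σ kqᵢ/rᵢ = 3.79×10⁴ V.
ΔV = V_B − V_A = 1.84×10⁵ V.
W_ext = qΔV = (-7.59×10⁻⁶ C)(1.84×10⁵ V) = -1.40 J.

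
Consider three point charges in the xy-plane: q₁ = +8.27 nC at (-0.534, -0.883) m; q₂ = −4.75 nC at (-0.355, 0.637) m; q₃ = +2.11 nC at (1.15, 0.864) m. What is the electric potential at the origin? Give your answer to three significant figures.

The total potential is the scalar sum of each charge's contribution, V = Σ kqᵢ/rᵢ.
Distances from the field point to each charge: r₁ = 1.03 m, r₂ = 0.729 m, r₃ = 1.44 m.
V = k[(8.27×10⁻⁹)/(1.03) + (-4.75×10⁻⁹)/(0.729) + (2.11×10⁻⁹)/(1.44)] = 26.7 V.

26.7 V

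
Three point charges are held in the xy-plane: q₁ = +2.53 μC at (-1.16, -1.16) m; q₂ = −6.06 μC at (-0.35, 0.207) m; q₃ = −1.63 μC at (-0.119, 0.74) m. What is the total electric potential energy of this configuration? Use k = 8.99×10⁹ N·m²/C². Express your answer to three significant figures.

The work to assemble the configuration equals its total potential energy, U = Σ kqᵢqⱼ/rᵢⱼ over all pairs.
Pair separations: r₁₂ = 1.59 m, r₁₃ = 2.17 m, r₂₃ = 0.581 m.
U = (-0.0867) + (-0.0171) + (0.153) = 0.0490 J.

0.0490 J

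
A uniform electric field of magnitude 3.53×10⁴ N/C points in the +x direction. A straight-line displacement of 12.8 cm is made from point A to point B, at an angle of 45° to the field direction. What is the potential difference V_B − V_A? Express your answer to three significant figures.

-3190 V

Only the component of displacement along E changes the potential: ΔV = −E·d·cosθ.
ΔV = −(3.53×10⁴ V/m)(0.128 m)cos45° = -3190 V.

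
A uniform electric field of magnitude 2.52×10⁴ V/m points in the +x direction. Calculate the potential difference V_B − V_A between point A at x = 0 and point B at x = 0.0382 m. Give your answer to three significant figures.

-963 V

In a uniform field, potential decreases in the direction of E: V_B − V_A = −E·Δx.
V_B − V_A = −(2.52×10⁴ V/m)(0.0382 m) = -963 V.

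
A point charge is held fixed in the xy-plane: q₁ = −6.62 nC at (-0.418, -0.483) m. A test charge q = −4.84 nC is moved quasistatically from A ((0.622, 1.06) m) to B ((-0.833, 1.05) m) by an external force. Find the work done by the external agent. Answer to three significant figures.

For quasistatic motion the external work equals the change in potential energy: W_ext = qΔV = q(V_B − V_A).
At A: distance to the source charge is 1.86 m; V_A = kq₁/r = -32.0 V.
At B: distance to the source charge is 1.59 m; V_B = kq₁/r = -37.5 V.
ΔV = V_B − V_A = -5.49 V.
W_ext = qΔV = (-4.84×10⁻⁹ C)(-5.49 V) = 2.66×10⁻⁸ J.

2.66×10⁻⁸ J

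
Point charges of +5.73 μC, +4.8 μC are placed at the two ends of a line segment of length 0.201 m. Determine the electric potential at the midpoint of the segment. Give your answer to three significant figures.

9.42×10⁵ V

Electric potential is a scalar, so the contributions from each charge add algebraically: V = Σ kqᵢ/rᵢ.
Each charge is 0.101 m from the midpoint.
V = k[(5.73×10⁻⁶)/(0.101) + (4.80×10⁻⁶)/(0.101)] = 9.42×10⁵ V.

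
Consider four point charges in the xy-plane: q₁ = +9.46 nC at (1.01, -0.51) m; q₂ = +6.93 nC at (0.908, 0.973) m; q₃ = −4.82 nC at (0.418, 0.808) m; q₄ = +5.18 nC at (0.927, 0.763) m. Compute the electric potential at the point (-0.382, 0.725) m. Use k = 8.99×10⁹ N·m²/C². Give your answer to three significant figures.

Electric potential is a scalar, so the contributions from each charge add algebraically: V = Σ kqᵢ/rᵢ.
Distances from the field point to each charge: r₁ = 1.86 m, r₂ = 1.31 m, r₃ = 0.804 m, r₄ = 1.31 m.
V = k[(9.46×10⁻⁹)/(1.86) + (6.93×10⁻⁹)/(1.31) + (-4.82×10⁻⁹)/(0.804) + (5.18×10⁻⁹)/(1.31)] = 74.8 V.

74.8 V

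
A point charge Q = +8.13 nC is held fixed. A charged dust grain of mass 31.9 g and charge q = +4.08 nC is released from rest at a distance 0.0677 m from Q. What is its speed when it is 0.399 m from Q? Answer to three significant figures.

0.0151 m/s

Only the electrostatic force acts, so mechanical energy is conserved: ½mv² = U₁ − U₂ = kQq(1/r₁ − 1/r₂).
U₁ − U₂ = (8.99×10⁹ N·m²/C²)(8.13×10⁻⁹ C)(4.08×10⁻⁹ C)(1/0.0677 − 1/0.399) = 3.66×10⁻⁶ J.
v = √(2·3.66×10⁻⁶/0.0319) = 0.0151 m/s.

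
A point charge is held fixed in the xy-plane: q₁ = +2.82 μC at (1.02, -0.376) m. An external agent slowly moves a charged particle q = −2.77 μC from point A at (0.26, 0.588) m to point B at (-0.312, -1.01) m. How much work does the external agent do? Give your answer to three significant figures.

9.60×10⁻³ J

For quasistatic motion the external work equals the change in potential energy: W_ext = qΔV = q(V_B − V_A).
At A: distance to the source charge is 1.23 m; V_A = kq₁/r = 2.07×10⁴ V.
At B: distance to the source charge is 1.48 m; V_B = kq₁/r = 1.72×10⁴ V.
ΔV = V_B − V_A = -3470 V.
W_ext = qΔV = (-2.77×10⁻⁶ C)(-3470 V) = 9.60×10⁻³ J.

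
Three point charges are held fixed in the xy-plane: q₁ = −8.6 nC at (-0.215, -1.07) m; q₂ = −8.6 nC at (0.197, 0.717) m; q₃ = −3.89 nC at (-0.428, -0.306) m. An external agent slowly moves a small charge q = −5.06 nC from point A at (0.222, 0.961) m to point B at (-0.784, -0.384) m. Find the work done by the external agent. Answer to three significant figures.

For quasistatic motion the external work equals the change in potential energy: W_ext = qΔV = q(V_B − V_A).
At A: distances to the source charges are 2.08 m, 0.245 m, 1.42 m; V_A = Σ kqᵢ/rᵢ = -377 V.
At B: distances to the source charges are 0.891 m, 1.47 m, 0.364 m; V_B = Σ kqᵢ/rᵢ = -235 V.
ΔV = V_B − V_A = 142 V.
W_ext = qΔV = (-5.06×10⁻⁹ C)(142 V) = -7.18×10⁻⁷ J.

-7.18×10⁻⁷ J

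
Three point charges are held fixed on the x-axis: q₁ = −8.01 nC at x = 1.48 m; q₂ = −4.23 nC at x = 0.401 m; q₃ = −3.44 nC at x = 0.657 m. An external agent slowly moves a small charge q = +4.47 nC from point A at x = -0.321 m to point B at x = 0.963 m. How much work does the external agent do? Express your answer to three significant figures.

For quasistatic motion the external work equals the change in potential energy: W_ext = qΔV = q(V_B − V_A).
At A: distances to the source charges are 1.80 m, 0.722 m, 0.978 m; V_A = Σ kqᵢ/rᵢ = -124 V.
At B: distances to the source charges are 0.517 m, 0.562 m, 0.306 m; V_B = Σ kqᵢ/rᵢ = -308 V.
ΔV = V_B − V_A = -184 V.
W_ext = qΔV = (4.47×10⁻⁹ C)(-184 V) = -8.21×10⁻⁷ J.

-8.21×10⁻⁷ J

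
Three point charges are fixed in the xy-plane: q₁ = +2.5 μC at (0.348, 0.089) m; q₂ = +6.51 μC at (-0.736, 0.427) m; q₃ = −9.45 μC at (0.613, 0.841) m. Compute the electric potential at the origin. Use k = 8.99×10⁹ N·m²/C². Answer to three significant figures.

The total potential is the scalar sum of each charge's contribution, V = Σ kqᵢ/rᵢ.
Distances from the field point to each charge: r₁ = 0.359 m, r₂ = 0.851 m, r₃ = 1.04 m.
V = k[(2.50×10⁻⁶)/(0.359) + (6.51×10⁻⁶)/(0.851) + (-9.45×10⁻⁶)/(1.04)] = 4.97×10⁴ V.

4.97×10⁴ V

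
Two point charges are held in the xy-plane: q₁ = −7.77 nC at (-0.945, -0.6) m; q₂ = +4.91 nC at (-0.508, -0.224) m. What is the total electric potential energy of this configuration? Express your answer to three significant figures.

The work to assemble the configuration equals its total potential energy, U = Σ kqᵢqⱼ/rᵢⱼ over all pairs.
Pair separations: r₁₂ = 0.576 m.
U = (-5.95×10⁻⁷) = -5.95×10⁻⁷ J.

-5.95×10⁻⁷ J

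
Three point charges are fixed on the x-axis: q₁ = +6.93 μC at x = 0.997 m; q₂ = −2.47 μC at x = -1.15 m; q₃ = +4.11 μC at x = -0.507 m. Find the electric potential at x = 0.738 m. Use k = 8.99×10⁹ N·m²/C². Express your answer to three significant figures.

Electric potential is a scalar, so the contributions from each charge add algebraically: V = Σ kqᵢ/rᵢ.
Distances from the field point to each charge: r₁ = 0.259 m, r₂ = 1.89 m, r₃ = 1.25 m.
V = k[(6.93×10⁻⁶)/(0.259) + (-2.47×10⁻⁶)/(1.89) + (4.11×10⁻⁶)/(1.25)] = 2.58×10⁵ V.

2.58×10⁵ V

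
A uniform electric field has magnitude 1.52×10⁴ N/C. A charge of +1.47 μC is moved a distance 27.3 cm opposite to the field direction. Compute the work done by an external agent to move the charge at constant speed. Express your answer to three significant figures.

6.10×10⁻³ J

The potential change for a displacement 27.3 cm opposite to the field direction is ΔV = +Ed = 4150 V.
W_ext = qΔV = 6.10×10⁻³ J.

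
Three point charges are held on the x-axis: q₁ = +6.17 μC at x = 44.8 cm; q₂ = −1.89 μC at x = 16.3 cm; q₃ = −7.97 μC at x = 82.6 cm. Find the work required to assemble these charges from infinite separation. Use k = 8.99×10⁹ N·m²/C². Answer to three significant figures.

The assembly work is the sum of pairwise potential energies, U = Σ_{i<j} kqᵢqⱼ/rᵢⱼ.
Pair separations: r₁₂ = 0.285 m, r₁₃ = 0.378 m, r₂₃ = 0.663 m.
U = (-0.368) + (-1.17) + (0.204) = -1.33 J.

-1.33 J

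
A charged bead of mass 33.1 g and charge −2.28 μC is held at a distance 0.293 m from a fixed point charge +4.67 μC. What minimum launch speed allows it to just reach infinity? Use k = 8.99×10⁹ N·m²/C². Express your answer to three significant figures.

To just escape, total mechanical energy must reach zero at infinity: ½mv²_min + U = 0, so ½mv²_min = −U = |kQq|/r.
|U| = |kQq|/r = (8.99×10⁹ N·m²/C²)(4.67×10⁻⁶)(2.28×10⁻⁶)/(0.293) = 0.327 J.
v_min = √(2|U|/m) = √(2·0.327/0.0331) = 4.44 m/s.

4.44 m/s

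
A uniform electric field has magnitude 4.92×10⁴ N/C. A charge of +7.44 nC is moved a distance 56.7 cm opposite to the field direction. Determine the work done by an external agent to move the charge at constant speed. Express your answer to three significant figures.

The potential change for a displacement 56.7 cm opposite to the field direction is ΔV = +Ed = 2.79×10⁴ V.
W_ext = qΔV = 2.08×10⁻⁴ J.

2.08×10⁻⁴ J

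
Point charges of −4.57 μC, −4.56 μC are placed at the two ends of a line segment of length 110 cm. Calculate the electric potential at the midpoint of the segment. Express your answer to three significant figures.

The total potential is the scalar sum of each charge's contribution, V = Σ kqᵢ/rᵢ.
Each charge is 0.550 m from the midpoint.
V = k[(-4.57×10⁻⁶)/(0.550) + (-4.56×10⁻⁶)/(0.550)] = -1.49×10⁵ V.

-1.49×10⁵ V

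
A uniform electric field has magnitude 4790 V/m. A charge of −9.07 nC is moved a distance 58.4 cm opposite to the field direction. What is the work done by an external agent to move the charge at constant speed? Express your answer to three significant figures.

-2.54×10⁻⁵ J

The potential change for a displacement 58.4 cm opposite to the field direction is ΔV = +Ed = 2800 V.
W_ext = qΔV = -2.54×10⁻⁵ J.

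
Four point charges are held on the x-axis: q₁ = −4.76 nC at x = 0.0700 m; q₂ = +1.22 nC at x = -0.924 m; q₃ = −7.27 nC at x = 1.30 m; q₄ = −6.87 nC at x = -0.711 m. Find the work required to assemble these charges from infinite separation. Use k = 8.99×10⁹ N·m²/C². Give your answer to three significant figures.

4.10×10⁻⁷ J

The work to assemble the configuration equals its total potential energy, U = Σ kqᵢqⱼ/rᵢⱼ over all pairs.
Pair separations: r₁₂ = 0.994 m, r₁₃ = 1.23 m, r₁₄ = 0.781 m, r₂₃ = 2.22 m, r₂₄ = 0.213 m, r₃₄ = 2.01 m.
Summing all 6 pair terms gives U = 4.10×10⁻⁷ J.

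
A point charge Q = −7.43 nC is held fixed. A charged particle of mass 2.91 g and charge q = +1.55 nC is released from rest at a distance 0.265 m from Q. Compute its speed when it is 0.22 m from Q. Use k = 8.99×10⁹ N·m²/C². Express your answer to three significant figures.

7.41×10⁻³ m/s

Only the electrostatic force acts, so mechanical energy is conserved: ½mv² = U₁ − U₂ = kQq(1/r₁ − 1/r₂).
U₁ − U₂ = (8.99×10⁹ N·m²/C²)(-7.43×10⁻⁹ C)(1.55×10⁻⁹ C)(1/0.265 − 1/0.220) = 7.99×10⁻⁸ J.
v = √(2·7.99×10⁻⁸/2.91×10⁻³) = 7.41×10⁻³ m/s.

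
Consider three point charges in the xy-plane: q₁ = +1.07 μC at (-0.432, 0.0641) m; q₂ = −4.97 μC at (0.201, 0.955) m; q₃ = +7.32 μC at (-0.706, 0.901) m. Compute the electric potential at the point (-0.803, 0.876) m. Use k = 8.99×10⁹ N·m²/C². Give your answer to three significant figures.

The total potential is the scalar sum of each charge's contribution, V = Σ kqᵢ/rᵢ.
Distances from the field point to each charge: r₁ = 0.893 m, r₂ = 1.01 m, r₃ = 0.100 m.
V = k[(1.07×10⁻⁶)/(0.893) + (-4.97×10⁻⁶)/(1.01) + (7.32×10⁻⁶)/(0.100)] = 6.23×10⁵ V.

6.23×10⁵ V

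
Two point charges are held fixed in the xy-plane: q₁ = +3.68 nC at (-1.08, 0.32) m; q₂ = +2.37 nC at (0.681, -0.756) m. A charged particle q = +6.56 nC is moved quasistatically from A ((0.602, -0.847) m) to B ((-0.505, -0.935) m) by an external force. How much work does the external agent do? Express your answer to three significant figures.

-9.92×10⁻⁷ J

For quasistatic motion the external work equals the change in potential energy: W_ext = qΔV = q(V_B − V_A).
At A: distances to the source charges are 2.05 m, 0.121 m; V_A = Σ kqᵢ/rᵢ = 193 V.
At B: distances to the source charges are 1.38 m, 1.20 m; V_B = Σ kqᵢ/rᵢ = 41.7 V.
ΔV = V_B − V_A = -151 V.
W_ext = qΔV = (6.56×10⁻⁹ C)(-151 V) = -9.92×10⁻⁷ J.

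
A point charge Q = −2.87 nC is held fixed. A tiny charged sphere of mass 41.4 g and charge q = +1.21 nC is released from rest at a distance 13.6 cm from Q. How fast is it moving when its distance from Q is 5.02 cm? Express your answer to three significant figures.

Only the electrostatic force acts, so mechanical energy is conserved: ½mv² = U₁ − U₂ = kQq(1/r₁ − 1/r₂).
U₁ − U₂ = (8.99×10⁹ N·m²/C²)(-2.87×10⁻⁹ C)(1.21×10⁻⁹ C)(1/0.136 − 1/0.0502) = 3.92×10⁻⁷ J.
v = √(2·3.92×10⁻⁷/0.0414) = 4.35×10⁻³ m/s.

4.35×10⁻³ m/s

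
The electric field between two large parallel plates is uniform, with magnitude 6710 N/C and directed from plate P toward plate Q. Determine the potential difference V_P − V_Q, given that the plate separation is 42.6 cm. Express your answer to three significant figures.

2860 V

In a uniform field, potential decreases in the direction of E: ΔV = −E·d for a displacement d parallel to E.
Going from Q to P is a displacement of 42.6 cm opposite to the field, so V_P − V_Q = +Ed = 2860 V.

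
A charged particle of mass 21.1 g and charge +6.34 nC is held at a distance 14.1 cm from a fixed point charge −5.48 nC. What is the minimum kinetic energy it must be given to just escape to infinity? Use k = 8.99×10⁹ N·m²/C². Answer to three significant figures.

2.22×10⁻⁶ J

To just escape, total mechanical energy must reach zero at infinity: ½mv²_min + U = 0, so ½mv²_min = −U = |kQq|/r.
|U| = |kQq|/r = (8.99×10⁹ N·m²/C²)(5.48×10⁻⁹)(6.34×10⁻⁹)/(0.141) = 2.22×10⁻⁶ J.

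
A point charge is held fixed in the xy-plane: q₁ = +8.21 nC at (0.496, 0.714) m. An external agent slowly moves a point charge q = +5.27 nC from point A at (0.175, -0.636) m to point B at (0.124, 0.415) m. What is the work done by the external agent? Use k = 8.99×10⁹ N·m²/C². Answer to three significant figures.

For quasistatic motion the external work equals the change in potential energy: W_ext = qΔV = q(V_B − V_A).
At A: distance to the source charge is 1.39 m; V_A = kq₁/r = 53.2 V.
At B: distance to the source charge is 0.477 m; V_B = kq₁/r = 155 V.
ΔV = V_B − V_A = 101 V.
W_ext = qΔV = (5.27×10⁻⁹ C)(101 V) = 5.35×10⁻⁷ J.

5.35×10⁻⁷ J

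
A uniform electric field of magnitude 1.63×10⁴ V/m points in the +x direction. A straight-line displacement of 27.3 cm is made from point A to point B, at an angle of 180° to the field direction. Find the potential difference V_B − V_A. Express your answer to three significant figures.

Only the component of displacement along E changes the potential: ΔV = −E·d·cosθ.
ΔV = −(1.63×10⁴ V/m)(0.273 m)cos180° = 4450 V.

4450 V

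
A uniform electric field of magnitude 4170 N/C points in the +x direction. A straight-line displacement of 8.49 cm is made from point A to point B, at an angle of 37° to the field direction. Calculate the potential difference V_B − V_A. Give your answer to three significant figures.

Only the component of displacement along E changes the potential: ΔV = −E·d·cosθ.
ΔV = −(4170 V/m)(0.0849 m)cos37° = -283 V.

-283 V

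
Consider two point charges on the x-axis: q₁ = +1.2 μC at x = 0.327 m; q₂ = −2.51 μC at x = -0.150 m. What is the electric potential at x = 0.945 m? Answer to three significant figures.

The total potential is the scalar sum of each charge's contribution, V = Σ kqᵢ/rᵢ.
Distances from the field point to each charge: r₁ = 0.618 m, r₂ = 1.09 m.
V = k[(1.20×10⁻⁶)/(0.618) + (-2.51×10⁻⁶)/(1.09)] = -3150 V.

-3150 V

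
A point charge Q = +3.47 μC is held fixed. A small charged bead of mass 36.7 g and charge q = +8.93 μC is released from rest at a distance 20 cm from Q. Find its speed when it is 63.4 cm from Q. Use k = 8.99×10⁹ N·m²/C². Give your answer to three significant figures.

Only the electrostatic force acts, so mechanical energy is conserved: ½mv² = U₁ − U₂ = kQq(1/r₁ − 1/r₂).
U₁ − U₂ = (8.99×10⁹ N·m²/C²)(3.47×10⁻⁶ C)(8.93×10⁻⁶ C)(1/0.200 − 1/0.634) = 0.953 J.
v = √(2·0.953/0.0367) = 7.21 m/s.

7.21 m/s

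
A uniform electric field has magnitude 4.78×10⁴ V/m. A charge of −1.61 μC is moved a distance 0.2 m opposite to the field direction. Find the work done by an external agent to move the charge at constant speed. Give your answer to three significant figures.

The potential change for a displacement 0.2 m opposite to the field direction is ΔV = +Ed = 9560 V.
W_ext = qΔV = -0.0154 J.

-0.0154 J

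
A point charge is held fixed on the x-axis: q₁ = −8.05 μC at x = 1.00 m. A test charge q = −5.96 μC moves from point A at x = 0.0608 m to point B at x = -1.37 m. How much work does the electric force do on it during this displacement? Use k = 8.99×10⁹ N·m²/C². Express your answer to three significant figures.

0.277 J

The work done by the electric force is W_field = −ΔU = −q(V_B − V_A) = q(V_A − V_B).
At A: distance to the source charge is 0.939 m; V_A = kq₁/r = -7.71×10⁴ V.
At B: distance to the source charge is 2.37 m; V_B = kq₁/r = -3.05×10⁴ V.
ΔV = V_B − V_A = 4.65×10⁴ V.
W_field = −qΔV = −(-5.96×10⁻⁶ C)(4.65×10⁴ V) = 0.277 J.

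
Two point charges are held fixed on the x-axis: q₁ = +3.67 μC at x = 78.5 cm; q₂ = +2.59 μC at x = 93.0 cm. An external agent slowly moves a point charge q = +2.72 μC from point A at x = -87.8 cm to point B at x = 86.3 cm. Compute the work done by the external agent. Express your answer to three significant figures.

For quasistatic motion the external work equals the change in potential energy: W_ext = qΔV = q(V_B − V_A).
At A: distances to the source charges are 1.66 m, 1.81 m; V_A = Σ kqᵢ/rᵢ = 3.27×10⁴ V.
At B: distances to the source charges are 0.0780 m, 0.0670 m; V_B = Σ kqᵢ/rᵢ = 7.71×10⁵ V.
ΔV = V_B − V_A = 7.38×10⁵ V.
W_ext = qΔV = (2.72×10⁻⁶ C)(7.38×10⁵ V) = 2.01 J.

2.01 J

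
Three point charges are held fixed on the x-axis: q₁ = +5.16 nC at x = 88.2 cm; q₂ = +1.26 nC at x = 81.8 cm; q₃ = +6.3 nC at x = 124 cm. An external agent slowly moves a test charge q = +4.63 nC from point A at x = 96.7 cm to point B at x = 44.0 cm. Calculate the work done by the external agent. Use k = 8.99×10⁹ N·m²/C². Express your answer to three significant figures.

For quasistatic motion the external work equals the change in potential energy: W_ext = qΔV = q(V_B − V_A).
At A: distances to the source charges are 0.0850 m, 0.149 m, 0.273 m; V_A = Σ kqᵢ/rᵢ = 829 V.
At B: distances to the source charges are 0.442 m, 0.378 m, 0.800 m; V_B = Σ kqᵢ/rᵢ = 206 V.
ΔV = V_B − V_A = -624 V.
W_ext = qΔV = (4.63×10⁻⁹ C)(-624 V) = -2.89×10⁻⁶ J.

-2.89×10⁻⁶ J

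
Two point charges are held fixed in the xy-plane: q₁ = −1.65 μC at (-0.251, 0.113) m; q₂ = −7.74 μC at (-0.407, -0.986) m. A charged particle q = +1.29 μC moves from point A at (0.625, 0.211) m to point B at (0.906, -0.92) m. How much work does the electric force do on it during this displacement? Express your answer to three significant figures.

The work done by the electric force is W_field = −ΔU = −q(V_B − V_A) = q(V_A − V_B).
At A: distances to the source charges are 0.881 m, 1.58 m; V_A = Σ kqᵢ/rᵢ = -6.09×10⁴ V.
At B: distances to the source charges are 1.55 m, 1.31 m; V_B = Σ kqᵢ/rᵢ = -6.25×10⁴ V.
ΔV = V_B − V_A = -1640 V.
W_field = −qΔV = −(1.29×10⁻⁶ C)(-1640 V) = 2.11×10⁻³ J.

2.11×10⁻³ J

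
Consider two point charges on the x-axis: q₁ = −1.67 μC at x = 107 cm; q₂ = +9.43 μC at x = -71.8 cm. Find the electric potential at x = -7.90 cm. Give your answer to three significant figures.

The total potential is the scalar sum of each charge's contribution, V = Σ kqᵢ/rᵢ.
Distances from the field point to each charge: r₁ = 1.15 m, r₂ = 0.639 m.
V = k[(-1.67×10⁻⁶)/(1.15) + (9.43×10⁻⁶)/(0.639)] = 1.20×10⁵ V.

1.20×10⁵ V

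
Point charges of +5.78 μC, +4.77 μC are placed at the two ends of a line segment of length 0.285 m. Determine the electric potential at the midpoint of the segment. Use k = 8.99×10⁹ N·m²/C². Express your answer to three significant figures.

6.66×10⁵ V

Electric potential is a scalar, so the contributions from each charge add algebraically: V = Σ kqᵢ/rᵢ.
Each charge is 0.142 m from the midpoint.
V = k[(5.78×10⁻⁶)/(0.142) + (4.77×10⁻⁶)/(0.142)] = 6.66×10⁵ V.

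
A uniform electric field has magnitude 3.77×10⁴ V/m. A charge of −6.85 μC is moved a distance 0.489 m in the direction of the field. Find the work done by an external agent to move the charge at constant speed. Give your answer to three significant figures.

0.126 J

The potential change for a displacement 0.489 m in the direction of the field is ΔV = −Ed = -1.84×10⁴ V.
W_ext = qΔV = 0.126 J.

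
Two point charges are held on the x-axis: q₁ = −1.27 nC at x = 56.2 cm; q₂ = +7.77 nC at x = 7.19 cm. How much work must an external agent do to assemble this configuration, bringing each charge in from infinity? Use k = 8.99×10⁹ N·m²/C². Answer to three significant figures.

-1.81×10⁻⁷ J

The assembly work is the sum of pairwise potential energies, U = Σ_{i<j} kqᵢqⱼ/rᵢⱼ.
Pair separations: r₁₂ = 0.490 m.
U = (-1.81×10⁻⁷) = -1.81×10⁻⁷ J.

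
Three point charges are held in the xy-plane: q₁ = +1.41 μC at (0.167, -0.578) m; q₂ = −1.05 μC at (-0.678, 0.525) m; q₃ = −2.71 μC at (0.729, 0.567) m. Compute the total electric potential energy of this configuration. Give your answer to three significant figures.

-0.0183 J

The assembly work is the sum of pairwise potential energies, U = Σ_{i<j} kqᵢqⱼ/rᵢⱼ.
Pair separations: r₁₂ = 1.39 m, r₁₃ = 1.28 m, r₂₃ = 1.41 m.
U = (-9.58×10⁻³) + (-0.0269) + (0.0182) = -0.0183 J.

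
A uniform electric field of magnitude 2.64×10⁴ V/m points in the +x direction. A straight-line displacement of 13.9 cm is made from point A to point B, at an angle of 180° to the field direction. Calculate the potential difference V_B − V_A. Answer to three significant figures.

Only the component of displacement along E changes the potential: ΔV = −E·d·cosθ.
ΔV = −(2.64×10⁴ V/m)(0.139 m)cos180° = 3670 V.

3670 V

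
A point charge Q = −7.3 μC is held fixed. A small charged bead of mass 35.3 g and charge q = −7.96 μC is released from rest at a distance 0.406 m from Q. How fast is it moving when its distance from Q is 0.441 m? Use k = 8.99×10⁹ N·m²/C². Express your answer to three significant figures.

Only the electrostatic force acts, so mechanical energy is conserved: ½mv² = U₁ − U₂ = kQq(1/r₁ − 1/r₂).
U₁ − U₂ = (8.99×10⁹ N·m²/C²)(-7.30×10⁻⁶ C)(-7.96×10⁻⁶ C)(1/0.406 − 1/0.441) = 0.102 J.
v = √(2·0.102/0.0353) = 2.41 m/s.

2.41 m/s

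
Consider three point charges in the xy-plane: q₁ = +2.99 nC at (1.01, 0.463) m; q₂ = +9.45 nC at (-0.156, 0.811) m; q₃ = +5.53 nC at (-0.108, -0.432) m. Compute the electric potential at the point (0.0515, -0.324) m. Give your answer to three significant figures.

353 V

Electric potential is a scalar, so the contributions from each charge add algebraically: V = Σ kqᵢ/rᵢ.
Distances from the field point to each charge: r₁ = 1.24 m, r₂ = 1.15 m, r₃ = 0.193 m.
V = k[(2.99×10⁻⁹)/(1.24) + (9.45×10⁻⁹)/(1.15) + (5.53×10⁻⁹)/(0.193)] = 353 V.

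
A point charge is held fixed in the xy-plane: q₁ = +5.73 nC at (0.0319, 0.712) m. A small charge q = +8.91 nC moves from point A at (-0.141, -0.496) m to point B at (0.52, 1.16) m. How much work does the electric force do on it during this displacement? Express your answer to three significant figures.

The work done by the electric force is W_field = −ΔU = −q(V_B − V_A) = q(V_A − V_B).
At A: distance to the source charge is 1.22 m; V_A = kq₁/r = 42.2 V.
At B: distance to the source charge is 0.663 m; V_B = kq₁/r = 77.8 V.
ΔV = V_B − V_A = 35.5 V.
W_field = −qΔV = −(8.91×10⁻⁹ C)(35.5 V) = -3.17×10⁻⁷ J.

-3.17×10⁻⁷ J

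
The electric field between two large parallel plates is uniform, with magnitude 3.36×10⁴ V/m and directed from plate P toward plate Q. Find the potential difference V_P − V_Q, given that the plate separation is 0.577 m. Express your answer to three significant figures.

1.94×10⁴ V

In a uniform field, potential decreases in the direction of E: ΔV = −E·d for a displacement d parallel to E.
Going from Q to P is a displacement of 0.577 m opposite to the field, so V_P − V_Q = +Ed = 1.94×10⁴ V.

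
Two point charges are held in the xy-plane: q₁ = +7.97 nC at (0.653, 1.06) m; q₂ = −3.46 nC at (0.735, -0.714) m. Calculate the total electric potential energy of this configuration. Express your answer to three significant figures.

The assembly work is the sum of pairwise potential energies, U = Σ_{i<j} kqᵢqⱼ/rᵢⱼ.
Pair separations: r₁₂ = 1.78 m.
U = (-1.40×10⁻⁷) = -1.40×10⁻⁷ J.

-1.40×10⁻⁷ J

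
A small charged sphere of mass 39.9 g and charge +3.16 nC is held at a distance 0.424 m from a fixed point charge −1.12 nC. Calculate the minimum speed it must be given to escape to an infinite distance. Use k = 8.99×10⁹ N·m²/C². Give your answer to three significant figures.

To just escape, total mechanical energy must reach zero at infinity: ½mv²_min + U = 0, so ½mv²_min = −U = |kQq|/r.
|U| = |kQq|/r = (8.99×10⁹ N·m²/C²)(1.12×10⁻⁹)(3.16×10⁻⁹)/(0.424) = 7.50×10⁻⁸ J.
v_min = √(2|U|/m) = √(2·7.50×10⁻⁸/0.0399) = 1.94×10⁻³ m/s.

1.94×10⁻³ m/s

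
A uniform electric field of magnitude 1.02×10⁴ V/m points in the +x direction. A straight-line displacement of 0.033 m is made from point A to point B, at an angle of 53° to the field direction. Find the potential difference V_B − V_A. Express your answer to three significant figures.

Only the component of displacement along E changes the potential: ΔV = −E·d·cosθ.
ΔV = −(1.02×10⁴ V/m)(0.0330 m)cos53° = -203 V.

-203 V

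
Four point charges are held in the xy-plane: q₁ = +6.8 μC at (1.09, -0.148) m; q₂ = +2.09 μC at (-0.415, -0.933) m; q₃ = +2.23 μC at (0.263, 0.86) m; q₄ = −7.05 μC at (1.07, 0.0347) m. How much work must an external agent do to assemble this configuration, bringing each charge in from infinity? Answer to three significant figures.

The work to assemble the configuration equals its total potential energy, U = Σ kqᵢqⱼ/rᵢⱼ over all pairs.
Pair separations: r₁₂ = 1.70 m, r₁₃ = 1.30 m, r₁₄ = 0.184 m, r₂₃ = 1.92 m, r₂₄ = 1.77 m, r₃₄ = 1.15 m.
Summing all 6 pair terms gives U = -2.34 J.

-2.34 J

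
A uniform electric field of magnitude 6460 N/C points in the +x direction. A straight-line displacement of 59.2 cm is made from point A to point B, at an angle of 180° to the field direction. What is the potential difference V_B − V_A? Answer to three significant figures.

Only the component of displacement along E changes the potential: ΔV = −E·d·cosθ.
ΔV = −(6460 V/m)(0.592 m)cos180° = 3820 V.

3820 V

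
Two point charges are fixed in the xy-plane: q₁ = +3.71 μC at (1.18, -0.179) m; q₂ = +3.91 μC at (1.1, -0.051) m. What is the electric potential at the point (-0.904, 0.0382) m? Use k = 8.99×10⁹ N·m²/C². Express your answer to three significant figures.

3.34×10⁴ V

The total potential is the scalar sum of each charge's contribution, V = Σ kqᵢ/rᵢ.
Distances from the field point to each charge: r₁ = 2.10 m, r₂ = 2.01 m.
V = k[(3.71×10⁻⁶)/(2.10) + (3.91×10⁻⁶)/(2.01)] = 3.34×10⁴ V.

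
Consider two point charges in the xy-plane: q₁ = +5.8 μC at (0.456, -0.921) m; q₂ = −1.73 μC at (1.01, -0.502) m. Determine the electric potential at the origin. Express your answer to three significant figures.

3.69×10⁴ V

The total potential is the scalar sum of each charge's contribution, V = Σ kqᵢ/rᵢ.
Distances from the field point to each charge: r₁ = 1.03 m, r₂ = 1.13 m.
V = k[(5.80×10⁻⁶)/(1.03) + (-1.73×10⁻⁶)/(1.13)] = 3.69×10⁴ V.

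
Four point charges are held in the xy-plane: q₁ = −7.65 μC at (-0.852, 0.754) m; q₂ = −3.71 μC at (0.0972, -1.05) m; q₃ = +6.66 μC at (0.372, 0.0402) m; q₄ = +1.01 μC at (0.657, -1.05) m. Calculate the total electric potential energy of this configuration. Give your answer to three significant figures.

-0.432 J

The assembly work is the sum of pairwise potential energies, U = Σ_{i<j} kqᵢqⱼ/rᵢⱼ.
Pair separations: r₁₂ = 2.04 m, r₁₃ = 1.42 m, r₁₄ = 2.35 m, r₂₃ = 1.12 m, r₂₄ = 0.560 m, r₃₄ = 1.13 m.
Summing all 6 pair terms gives U = -0.432 J.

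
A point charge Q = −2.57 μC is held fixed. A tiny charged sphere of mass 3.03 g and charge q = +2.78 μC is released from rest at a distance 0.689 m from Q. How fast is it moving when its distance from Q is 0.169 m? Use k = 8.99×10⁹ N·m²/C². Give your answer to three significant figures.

13.8 m/s

Only the electrostatic force acts, so mechanical energy is conserved: ½mv² = U₁ − U₂ = kQq(1/r₁ − 1/r₂).
U₁ − U₂ = (8.99×10⁹ N·m²/C²)(-2.57×10⁻⁶ C)(2.78×10⁻⁶ C)(1/0.689 − 1/0.169) = 0.287 J.
v = √(2·0.287/3.03×10⁻³) = 13.8 m/s.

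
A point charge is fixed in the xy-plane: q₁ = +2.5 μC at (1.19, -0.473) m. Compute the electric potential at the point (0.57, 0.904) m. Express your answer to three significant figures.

The total potential is the scalar sum of each charge's contribution, V = Σ kqᵢ/rᵢ.
Distances from the field point to each charge: r₁ = 1.51 m.
V = k[(2.50×10⁻⁶)/(1.51)] = 1.49×10⁴ V.

1.49×10⁴ V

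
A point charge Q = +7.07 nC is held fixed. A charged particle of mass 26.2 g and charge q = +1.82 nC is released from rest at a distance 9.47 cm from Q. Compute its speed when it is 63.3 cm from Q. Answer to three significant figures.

8.90×10⁻³ m/s

Only the electrostatic force acts, so mechanical energy is conserved: ½mv² = U₁ − U₂ = kQq(1/r₁ − 1/r₂).
U₁ − U₂ = (8.99×10⁹ N·m²/C²)(7.07×10⁻⁹ C)(1.82×10⁻⁹ C)(1/0.0947 − 1/0.633) = 1.04×10⁻⁶ J.
v = √(2·1.04×10⁻⁶/0.0262) = 8.90×10⁻³ m/s.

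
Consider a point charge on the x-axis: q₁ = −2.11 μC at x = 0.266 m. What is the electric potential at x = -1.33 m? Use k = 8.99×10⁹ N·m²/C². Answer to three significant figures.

The total potential is the scalar sum of each charge's contribution, V = Σ kqᵢ/rᵢ.
V = k[(-2.11×10⁻⁶)/(1.60)] = -1.19×10⁴ V.

-1.19×10⁴ V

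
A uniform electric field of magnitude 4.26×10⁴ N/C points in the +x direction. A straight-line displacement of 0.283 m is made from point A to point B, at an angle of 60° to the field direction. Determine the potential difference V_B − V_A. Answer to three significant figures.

-6030 V

Only the component of displacement along E changes the potential: ΔV = −E·d·cosθ.
ΔV = −(4.26×10⁴ V/m)(0.283 m)cos60° = -6030 V.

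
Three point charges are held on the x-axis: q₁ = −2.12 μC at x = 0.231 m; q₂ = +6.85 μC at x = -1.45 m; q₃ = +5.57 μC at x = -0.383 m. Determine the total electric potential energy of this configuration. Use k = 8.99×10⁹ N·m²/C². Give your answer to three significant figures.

The work to assemble the configuration equals its total potential energy, U = Σ kqᵢqⱼ/rᵢⱼ over all pairs.
Pair separations: r₁₂ = 1.68 m, r₁₃ = 0.614 m, r₂₃ = 1.07 m.
U = (-0.0777) + (-0.173) + (0.321) = 0.0709 J.

0.0709 J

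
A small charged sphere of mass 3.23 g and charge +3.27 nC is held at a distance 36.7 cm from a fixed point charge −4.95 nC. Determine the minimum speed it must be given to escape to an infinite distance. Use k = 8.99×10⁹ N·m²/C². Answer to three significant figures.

0.0157 m/s

To just escape, total mechanical energy must reach zero at infinity: ½mv²_min + U = 0, so ½mv²_min = −U = |kQq|/r.
|U| = |kQq|/r = (8.99×10⁹ N·m²/C²)(4.95×10⁻⁹)(3.27×10⁻⁹)/(0.367) = 3.97×10⁻⁷ J.
v_min = √(2|U|/m) = √(2·3.97×10⁻⁷/3.23×10⁻³) = 0.0157 m/s.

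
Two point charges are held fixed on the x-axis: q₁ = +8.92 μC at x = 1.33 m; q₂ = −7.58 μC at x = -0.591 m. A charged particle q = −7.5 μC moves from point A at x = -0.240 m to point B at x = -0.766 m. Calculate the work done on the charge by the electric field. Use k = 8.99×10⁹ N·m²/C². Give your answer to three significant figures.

-1.56 J

The work done by the electric force is W_field = −ΔU = −q(V_B − V_A) = q(V_A − V_B).
At A: distances to the source charges are 1.57 m, 0.351 m; V_A = Σ kqᵢ/rᵢ = -1.43×10⁵ V.
At B: distances to the source charges are 2.10 m, 0.175 m; V_B = Σ kqᵢ/rᵢ = -3.51×10⁵ V.
ΔV = V_B − V_A = -2.08×10⁵ V.
W_field = −qΔV = −(-7.50×10⁻⁶ C)(-2.08×10⁵ V) = -1.56 J.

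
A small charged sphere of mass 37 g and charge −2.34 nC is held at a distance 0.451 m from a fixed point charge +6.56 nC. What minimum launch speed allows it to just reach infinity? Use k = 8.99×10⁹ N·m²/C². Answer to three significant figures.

To just escape, total mechanical energy must reach zero at infinity: ½mv²_min + U = 0, so ½mv²_min = −U = |kQq|/r.
|U| = |kQq|/r = (8.99×10⁹ N·m²/C²)(6.56×10⁻⁹)(2.34×10⁻⁹)/(0.451) = 3.06×10⁻⁷ J.
v_min = √(2|U|/m) = √(2·3.06×10⁻⁷/0.0370) = 4.07×10⁻³ m/s.

4.07×10⁻³ m/s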